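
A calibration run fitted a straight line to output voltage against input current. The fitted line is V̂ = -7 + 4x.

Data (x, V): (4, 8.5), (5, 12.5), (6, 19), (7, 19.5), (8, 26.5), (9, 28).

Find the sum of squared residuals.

x=4: V̂ = -7 + 4·4 = 9; r = 8.5 − 9 = -0.5
x=5: V̂ = -7 + 4·5 = 13; r = 12.5 − 13 = -0.5
x=6: V̂ = -7 + 4·6 = 17; r = 19 − 17 = 2
x=7: V̂ = -7 + 4·7 = 21; r = 19.5 − 21 = -1.5
x=8: V̂ = -7 + 4·8 = 25; r = 26.5 − 25 = 1.5
x=9: V̂ = -7 + 4·9 = 29; r = 28 − 29 = -1
SSE = 0.25 + 0.25 + 4 + 2.25 + 2.25 + 1 = 10

SSE = 10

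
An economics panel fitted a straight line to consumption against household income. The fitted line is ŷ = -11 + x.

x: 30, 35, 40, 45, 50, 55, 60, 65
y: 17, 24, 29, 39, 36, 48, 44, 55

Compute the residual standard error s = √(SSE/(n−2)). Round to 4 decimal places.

s = 3.6515

x=30: ŷ = -11 + 30 = 19; e = 17 − 19 = -2
x=35: ŷ = -11 + 35 = 24; e = 24 − 24 = 0
x=40: ŷ = -11 + 40 = 29; e = 29 − 29 = 0
x=45: ŷ = -11 + 45 = 34; e = 39 − 34 = 5
x=50: ŷ = -11 + 50 = 39; e = 36 − 39 = -3
x=55: ŷ = -11 + 55 = 44; e = 48 − 44 = 4
x=60: ŷ = -11 + 60 = 49; e = 44 − 49 = -5
x=65: ŷ = -11 + 65 = 54; e = 55 − 54 = 1
SSE = 4 + 0 + 0 + 25 + 9 + 16 + 25 + 1 = 80
s = √(80/6) = √13.3333 ≈ 3.6515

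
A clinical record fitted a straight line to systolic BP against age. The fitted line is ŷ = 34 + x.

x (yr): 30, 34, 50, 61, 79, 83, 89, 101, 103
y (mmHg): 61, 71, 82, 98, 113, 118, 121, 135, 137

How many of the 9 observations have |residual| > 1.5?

x=30: ŷ = 34 + 30 = 64; e = 61 − 64 = -3
x=34: ŷ = 34 + 34 = 68; e = 71 − 68 = 3
x=50: ŷ = 34 + 50 = 84; e = 82 − 84 = -2
x=61: ŷ = 34 + 61 = 95; e = 98 − 95 = 3
x=79: ŷ = 34 + 79 = 113; e = 113 − 113 = 0
x=83: ŷ = 34 + 83 = 117; e = 118 − 117 = 1
x=89: ŷ = 34 + 89 = 123; e = 121 − 123 = -2
x=101: ŷ = 34 + 101 = 135; e = 135 − 135 = 0
x=103: ŷ = 34 + 103 = 137; e = 137 − 137 = 0
|e| > 1.5: x=30 (|e|=3), x=34 (|e|=3), x=50 (|e|=2), x=61 (|e|=3), x=89 (|e|=2) → 5

5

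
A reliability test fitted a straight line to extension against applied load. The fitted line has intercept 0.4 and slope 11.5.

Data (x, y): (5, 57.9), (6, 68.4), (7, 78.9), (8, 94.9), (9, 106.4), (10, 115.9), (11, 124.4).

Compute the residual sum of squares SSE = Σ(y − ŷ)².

x=5: ŷ = 0.4 + 11.5·5 = 57.9; r = 57.9 − 57.9 = 0
x=6: ŷ = 0.4 + 11.5·6 = 69.4; r = 68.4 − 69.4 = -1
x=7: ŷ = 0.4 + 11.5·7 = 80.9; r = 78.9 − 80.9 = -2
x=8: ŷ = 0.4 + 11.5·8 = 92.4; r = 94.9 − 92.4 = 2.5
x=9: ŷ = 0.4 + 11.5·9 = 103.9; r = 106.4 − 103.9 = 2.5
x=10: ŷ = 0.4 + 11.5·10 = 115.4; r = 115.9 − 115.4 = 0.5
x=11: ŷ = 0.4 + 11.5·11 = 126.9; r = 124.4 − 126.9 = -2.5
SSE = 0 + 1 + 4 + 6.25 + 6.25 + 0.25 + 6.25 = 24

SSE = 24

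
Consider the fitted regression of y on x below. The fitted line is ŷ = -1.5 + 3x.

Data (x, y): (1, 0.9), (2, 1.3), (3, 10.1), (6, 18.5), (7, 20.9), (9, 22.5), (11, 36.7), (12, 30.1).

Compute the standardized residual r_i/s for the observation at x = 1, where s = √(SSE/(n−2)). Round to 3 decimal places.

x=1: ŷ = -1.5 + 3·1 = 1.5; r = 0.9 − 1.5 = -0.6
x=2: ŷ = -1.5 + 3·2 = 4.5; r = 1.3 − 4.5 = -3.2
x=3: ŷ = -1.5 + 3·3 = 7.5; r = 10.1 − 7.5 = 2.6
x=6: ŷ = -1.5 + 3·6 = 16.5; r = 18.5 − 16.5 = 2
x=7: ŷ = -1.5 + 3·7 = 19.5; r = 20.9 − 19.5 = 1.4
x=9: ŷ = -1.5 + 3·9 = 25.5; r = 22.5 − 25.5 = -3
x=11: ŷ = -1.5 + 3·11 = 31.5; r = 36.7 − 31.5 = 5.2
x=12: ŷ = -1.5 + 3·12 = 34.5; r = 30.1 − 34.5 = -4.4
SSE = 0.36 + 10.24 + 6.76 + 4 + 1.96 + 9 + 27.04 + 19.36 = 78.72
s = √(78.72/6) = 3.62215
r/s = -0.6 / 3.62215 = -0.166

-0.166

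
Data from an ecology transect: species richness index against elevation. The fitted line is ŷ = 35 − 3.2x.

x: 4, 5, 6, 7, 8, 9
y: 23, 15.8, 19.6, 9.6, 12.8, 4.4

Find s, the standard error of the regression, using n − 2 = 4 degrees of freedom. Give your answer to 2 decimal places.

x=4: ŷ = 35 − 3.2·4 = 22.2; r = 23 − 22.2 = 0.8
x=5: ŷ = 35 − 3.2·5 = 19; r = 15.8 − 19 = -3.2
x=6: ŷ = 35 − 3.2·6 = 15.8; r = 19.6 − 15.8 = 3.8
x=7: ŷ = 35 − 3.2·7 = 12.6; r = 9.6 − 12.6 = -3
x=8: ŷ = 35 − 3.2·8 = 9.4; r = 12.8 − 9.4 = 3.4
x=9: ŷ = 35 − 3.2·9 = 6.2; r = 4.4 − 6.2 = -1.8
SSE = 0.64 + 10.24 + 14.44 + 9 + 11.56 + 3.24 = 49.12
s = √(49.12/4) = √12.28 ≈ 3.50

s = 3.50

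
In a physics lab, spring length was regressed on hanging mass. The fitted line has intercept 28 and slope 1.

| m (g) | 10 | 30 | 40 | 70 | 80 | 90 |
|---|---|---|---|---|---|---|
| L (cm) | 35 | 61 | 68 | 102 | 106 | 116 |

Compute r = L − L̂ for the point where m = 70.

r = 4

L̂ = 28 + 70 = 98
r = 102 − 98 = 4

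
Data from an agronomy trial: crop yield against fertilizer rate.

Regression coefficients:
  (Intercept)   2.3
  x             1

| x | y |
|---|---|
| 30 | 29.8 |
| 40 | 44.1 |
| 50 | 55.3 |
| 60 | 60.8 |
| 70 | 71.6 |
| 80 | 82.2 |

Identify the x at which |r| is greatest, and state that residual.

x = 50, r = 3

x=30: ŷ = 2.3 + 30 = 32.3; r = 29.8 − 32.3 = -2.5
x=40: ŷ = 2.3 + 40 = 42.3; r = 44.1 − 42.3 = 1.8
x=50: ŷ = 2.3 + 50 = 52.3; r = 55.3 − 52.3 = 3
x=60: ŷ = 2.3 + 60 = 62.3; r = 60.8 − 62.3 = -1.5
x=70: ŷ = 2.3 + 70 = 72.3; r = 71.6 − 72.3 = -0.7
x=80: ŷ = 2.3 + 80 = 82.3; r = 82.2 − 82.3 = -0.1
Largest |r| is 3 at x = 50, residual 3.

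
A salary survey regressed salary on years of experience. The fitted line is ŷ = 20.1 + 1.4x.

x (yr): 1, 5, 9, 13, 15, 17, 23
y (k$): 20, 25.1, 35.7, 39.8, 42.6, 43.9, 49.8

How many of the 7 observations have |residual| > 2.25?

x=1: ŷ = 20.1 + 1.4·1 = 21.5; r = 20 − 21.5 = -1.5
x=5: ŷ = 20.1 + 1.4·5 = 27.1; r = 25.1 − 27.1 = -2
x=9: ŷ = 20.1 + 1.4·9 = 32.7; r = 35.7 − 32.7 = 3
x=13: ŷ = 20.1 + 1.4·13 = 38.3; r = 39.8 − 38.3 = 1.5
x=15: ŷ = 20.1 + 1.4·15 = 41.1; r = 42.6 − 41.1 = 1.5
x=17: ŷ = 20.1 + 1.4·17 = 43.9; r = 43.9 − 43.9 = 0
x=23: ŷ = 20.1 + 1.4·23 = 52.3; r = 49.8 − 52.3 = -2.5
|r| > 2.25: x=9 (|r|=3), x=23 (|r|=2.5) → 2

2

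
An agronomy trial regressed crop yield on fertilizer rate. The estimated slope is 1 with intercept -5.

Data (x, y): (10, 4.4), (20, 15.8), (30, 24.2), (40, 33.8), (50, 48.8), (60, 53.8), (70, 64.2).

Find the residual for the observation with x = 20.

ŷ = -5 + 20 = 15
e = 15.8 − 15 = 0.8

e = 0.8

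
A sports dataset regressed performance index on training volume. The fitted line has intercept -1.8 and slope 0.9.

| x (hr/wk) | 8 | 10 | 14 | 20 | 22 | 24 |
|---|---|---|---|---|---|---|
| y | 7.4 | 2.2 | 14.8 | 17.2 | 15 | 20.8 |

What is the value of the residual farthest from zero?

r = -5

x=8: ŷ = -1.8 + 0.9·8 = 5.4; r = 7.4 − 5.4 = 2
x=10: ŷ = -1.8 + 0.9·10 = 7.2; r = 2.2 − 7.2 = -5
x=14: ŷ = -1.8 + 0.9·14 = 10.8; r = 14.8 − 10.8 = 4
x=20: ŷ = -1.8 + 0.9·20 = 16.2; r = 17.2 − 16.2 = 1
x=22: ŷ = -1.8 + 0.9·22 = 18; r = 15 − 18 = -3
x=24: ŷ = -1.8 + 0.9·24 = 19.8; r = 20.8 − 19.8 = 1
Largest |r| is 5 at x = 10, residual -5.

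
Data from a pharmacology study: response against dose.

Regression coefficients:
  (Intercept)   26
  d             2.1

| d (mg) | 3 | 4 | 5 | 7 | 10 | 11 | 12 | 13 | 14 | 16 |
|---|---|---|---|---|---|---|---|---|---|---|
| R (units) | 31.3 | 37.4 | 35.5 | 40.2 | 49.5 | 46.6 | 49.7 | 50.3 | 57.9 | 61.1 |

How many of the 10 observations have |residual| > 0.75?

9

d=3: R̂ = 26 + 2.1·3 = 32.3; e = 31.3 − 32.3 = -1
d=4: R̂ = 26 + 2.1·4 = 34.4; e = 37.4 − 34.4 = 3
d=5: R̂ = 26 + 2.1·5 = 36.5; e = 35.5 − 36.5 = -1
d=7: R̂ = 26 + 2.1·7 = 40.7; e = 40.2 − 40.7 = -0.5
d=10: R̂ = 26 + 2.1·10 = 47; e = 49.5 − 47 = 2.5
d=11: R̂ = 26 + 2.1·11 = 49.1; e = 46.6 − 49.1 = -2.5
d=12: R̂ = 26 + 2.1·12 = 51.2; e = 49.7 − 51.2 = -1.5
d=13: R̂ = 26 + 2.1·13 = 53.3; e = 50.3 − 53.3 = -3
d=14: R̂ = 26 + 2.1·14 = 55.4; e = 57.9 − 55.4 = 2.5
d=16: R̂ = 26 + 2.1·16 = 59.6; e = 61.1 − 59.6 = 1.5
|e| > 0.75: d=3 (|e|=1), d=4 (|e|=3), d=5 (|e|=1), d=10 (|e|=2.5), d=11 (|e|=2.5), d=12 (|e|=1.5), d=13 (|e|=3), d=14 (|e|=2.5), d=16 (|e|=1.5) → 9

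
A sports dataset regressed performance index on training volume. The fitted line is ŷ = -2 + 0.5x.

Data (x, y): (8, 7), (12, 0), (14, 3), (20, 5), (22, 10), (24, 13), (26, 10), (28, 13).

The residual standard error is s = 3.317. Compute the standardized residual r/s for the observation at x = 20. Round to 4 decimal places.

ŷ = -2 + 0.5·20 = 8
r = 5 − 8 = -3
r/s = -3 / 3.317 = -0.9044

-0.9044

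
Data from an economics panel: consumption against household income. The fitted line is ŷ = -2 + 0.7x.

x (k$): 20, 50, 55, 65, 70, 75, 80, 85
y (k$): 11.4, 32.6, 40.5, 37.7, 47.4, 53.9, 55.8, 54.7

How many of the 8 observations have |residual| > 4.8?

1

x=20: ŷ = -2 + 0.7·20 = 12; r = 11.4 − 12 = -0.6
x=50: ŷ = -2 + 0.7·50 = 33; r = 32.6 − 33 = -0.4
x=55: ŷ = -2 + 0.7·55 = 36.5; r = 40.5 − 36.5 = 4
x=65: ŷ = -2 + 0.7·65 = 43.5; r = 37.7 − 43.5 = -5.8
x=70: ŷ = -2 + 0.7·70 = 47; r = 47.4 − 47 = 0.4
x=75: ŷ = -2 + 0.7·75 = 50.5; r = 53.9 − 50.5 = 3.4
x=80: ŷ = -2 + 0.7·80 = 54; r = 55.8 − 54 = 1.8
x=85: ŷ = -2 + 0.7·85 = 57.5; r = 54.7 − 57.5 = -2.8
|r| > 4.8: x=65 (|r|=5.8) → 1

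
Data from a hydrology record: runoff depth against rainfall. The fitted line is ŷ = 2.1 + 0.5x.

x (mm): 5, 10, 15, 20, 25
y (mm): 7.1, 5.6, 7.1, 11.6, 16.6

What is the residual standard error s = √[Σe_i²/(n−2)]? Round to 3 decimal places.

x=5: ŷ = 2.1 + 0.5·5 = 4.6; e = 7.1 − 4.6 = 2.5
x=10: ŷ = 2.1 + 0.5·10 = 7.1; e = 5.6 − 7.1 = -1.5
x=15: ŷ = 2.1 + 0.5·15 = 9.6; e = 7.1 − 9.6 = -2.5
x=20: ŷ = 2.1 + 0.5·20 = 12.1; e = 11.6 − 12.1 = -0.5
x=25: ŷ = 2.1 + 0.5·25 = 14.6; e = 16.6 − 14.6 = 2
SSE = 6.25 + 2.25 + 6.25 + 0.25 + 4 = 19
s = √(19/3) = √6.33333 ≈ 2.517

s = 2.517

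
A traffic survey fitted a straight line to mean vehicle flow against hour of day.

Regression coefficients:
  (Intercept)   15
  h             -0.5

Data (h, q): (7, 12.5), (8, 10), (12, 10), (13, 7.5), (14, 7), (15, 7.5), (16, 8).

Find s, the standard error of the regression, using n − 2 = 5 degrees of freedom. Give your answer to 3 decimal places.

h=7: ŷ = 15 − 0.5·7 = 11.5; r = 12.5 − 11.5 = 1
h=8: ŷ = 15 − 0.5·8 = 11; r = 10 − 11 = -1
h=12: ŷ = 15 − 0.5·12 = 9; r = 10 − 9 = 1
h=13: ŷ = 15 − 0.5·13 = 8.5; r = 7.5 − 8.5 = -1
h=14: ŷ = 15 − 0.5·14 = 8; r = 7 − 8 = -1
h=15: ŷ = 15 − 0.5·15 = 7.5; r = 7.5 − 7.5 = 0
h=16: ŷ = 15 − 0.5·16 = 7; r = 8 − 7 = 1
SSE = 1 + 1 + 1 + 1 + 1 + 0 + 1 = 6
s = √(6/5) = √1.2 ≈ 1.095

s = 1.095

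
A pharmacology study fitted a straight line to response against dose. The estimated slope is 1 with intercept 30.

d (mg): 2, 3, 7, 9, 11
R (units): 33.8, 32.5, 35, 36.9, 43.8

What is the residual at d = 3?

e = -0.5

ŷ = 30 + 3 = 33
e = 32.5 − 33 = -0.5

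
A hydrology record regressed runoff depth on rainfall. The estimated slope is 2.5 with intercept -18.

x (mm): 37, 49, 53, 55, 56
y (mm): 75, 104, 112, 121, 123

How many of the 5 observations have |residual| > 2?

1

x=37: ŷ = -18 + 2.5·37 = 74.5; e = 75 − 74.5 = 0.5
x=49: ŷ = -18 + 2.5·49 = 104.5; e = 104 − 104.5 = -0.5
x=53: ŷ = -18 + 2.5·53 = 114.5; e = 112 − 114.5 = -2.5
x=55: ŷ = -18 + 2.5·55 = 119.5; e = 121 − 119.5 = 1.5
x=56: ŷ = -18 + 2.5·56 = 122; e = 123 − 122 = 1
|e| > 2: x=53 (|e|=2.5) → 1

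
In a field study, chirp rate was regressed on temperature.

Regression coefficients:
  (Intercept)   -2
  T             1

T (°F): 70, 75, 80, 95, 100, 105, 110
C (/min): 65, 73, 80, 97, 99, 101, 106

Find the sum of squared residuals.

T=70: ŷ = -2 + 70 = 68; r = 65 − 68 = -3
T=75: ŷ = -2 + 75 = 73; r = 73 − 73 = 0
T=80: ŷ = -2 + 80 = 78; r = 80 − 78 = 2
T=95: ŷ = -2 + 95 = 93; r = 97 − 93 = 4
T=100: ŷ = -2 + 100 = 98; r = 99 − 98 = 1
T=105: ŷ = -2 + 105 = 103; r = 101 − 103 = -2
T=110: ŷ = -2 + 110 = 108; r = 106 − 108 = -2
SSE = 9 + 0 + 4 + 16 + 1 + 4 + 4 = 38

SSE = 38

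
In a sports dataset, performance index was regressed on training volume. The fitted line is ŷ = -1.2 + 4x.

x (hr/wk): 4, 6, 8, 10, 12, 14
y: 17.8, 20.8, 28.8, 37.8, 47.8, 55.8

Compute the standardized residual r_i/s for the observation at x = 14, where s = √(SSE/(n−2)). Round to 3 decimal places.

0.447

x=4: ŷ = -1.2 + 4·4 = 14.8; r = 17.8 − 14.8 = 3
x=6: ŷ = -1.2 + 4·6 = 22.8; r = 20.8 − 22.8 = -2
x=8: ŷ = -1.2 + 4·8 = 30.8; r = 28.8 − 30.8 = -2
x=10: ŷ = -1.2 + 4·10 = 38.8; r = 37.8 − 38.8 = -1
x=12: ŷ = -1.2 + 4·12 = 46.8; r = 47.8 − 46.8 = 1
x=14: ŷ = -1.2 + 4·14 = 54.8; r = 55.8 − 54.8 = 1
SSE = 9 + 4 + 4 + 1 + 1 + 1 = 20
s = √(20/4) = 2.23607
r/s = 1 / 2.23607 = 0.447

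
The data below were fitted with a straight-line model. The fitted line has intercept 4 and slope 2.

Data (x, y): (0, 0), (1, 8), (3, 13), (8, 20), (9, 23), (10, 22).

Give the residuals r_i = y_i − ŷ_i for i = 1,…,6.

-4, 2, 3, 0, 1, -2

x=0: ŷ = 4 + 2·0 = 4; r = 0 − 4 = -4
x=1: ŷ = 4 + 2·1 = 6; r = 8 − 6 = 2
x=3: ŷ = 4 + 2·3 = 10; r = 13 − 10 = 3
x=8: ŷ = 4 + 2·8 = 20; r = 20 − 20 = 0
x=9: ŷ = 4 + 2·9 = 22; r = 23 − 22 = 1
x=10: ŷ = 4 + 2·10 = 24; r = 22 − 24 = -2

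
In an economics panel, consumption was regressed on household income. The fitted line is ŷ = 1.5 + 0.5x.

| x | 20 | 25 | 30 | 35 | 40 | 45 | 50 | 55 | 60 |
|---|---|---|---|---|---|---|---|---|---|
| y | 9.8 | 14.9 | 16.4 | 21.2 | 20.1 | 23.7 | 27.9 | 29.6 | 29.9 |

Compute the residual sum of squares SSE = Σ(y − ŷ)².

SSE = 15.48

x=20: ŷ = 1.5 + 0.5·20 = 11.5; e = 9.8 − 11.5 = -1.7
x=25: ŷ = 1.5 + 0.5·25 = 14; e = 14.9 − 14 = 0.9
x=30: ŷ = 1.5 + 0.5·30 = 16.5; e = 16.4 − 16.5 = -0.1
x=35: ŷ = 1.5 + 0.5·35 = 19; e = 21.2 − 19 = 2.2
x=40: ŷ = 1.5 + 0.5·40 = 21.5; e = 20.1 − 21.5 = -1.4
x=45: ŷ = 1.5 + 0.5·45 = 24; e = 23.7 − 24 = -0.3
x=50: ŷ = 1.5 + 0.5·50 = 26.5; e = 27.9 − 26.5 = 1.4
x=55: ŷ = 1.5 + 0.5·55 = 29; e = 29.6 − 29 = 0.6
x=60: ŷ = 1.5 + 0.5·60 = 31.5; e = 29.9 − 31.5 = -1.6
SSE = 2.89 + 0.81 + 0.01 + 4.84 + 1.96 + 0.09 + 1.96 + 0.36 + 2.56 = 15.48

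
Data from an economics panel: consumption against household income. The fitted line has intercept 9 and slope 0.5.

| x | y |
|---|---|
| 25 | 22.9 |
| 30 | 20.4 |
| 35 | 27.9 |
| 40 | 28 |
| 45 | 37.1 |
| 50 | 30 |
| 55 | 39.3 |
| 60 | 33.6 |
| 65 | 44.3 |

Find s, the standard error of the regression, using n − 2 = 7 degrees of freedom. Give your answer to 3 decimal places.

x=25: ŷ = 9 + 0.5·25 = 21.5; r = 22.9 − 21.5 = 1.4
x=30: ŷ = 9 + 0.5·30 = 24; r = 20.4 − 24 = -3.6
x=35: ŷ = 9 + 0.5·35 = 26.5; r = 27.9 − 26.5 = 1.4
x=40: ŷ = 9 + 0.5·40 = 29; r = 28 − 29 = -1
x=45: ŷ = 9 + 0.5·45 = 31.5; r = 37.1 − 31.5 = 5.6
x=50: ŷ = 9 + 0.5·50 = 34; r = 30 − 34 = -4
x=55: ŷ = 9 + 0.5·55 = 36.5; r = 39.3 − 36.5 = 2.8
x=60: ŷ = 9 + 0.5·60 = 39; r = 33.6 − 39 = -5.4
x=65: ŷ = 9 + 0.5·65 = 41.5; r = 44.3 − 41.5 = 2.8
SSE = 1.96 + 12.96 + 1.96 + 1 + 31.36 + 16 + 7.84 + 29.16 + 7.84 = 110.08
s = √(110.08/7) = √15.7257 ≈ 3.966

s = 3.966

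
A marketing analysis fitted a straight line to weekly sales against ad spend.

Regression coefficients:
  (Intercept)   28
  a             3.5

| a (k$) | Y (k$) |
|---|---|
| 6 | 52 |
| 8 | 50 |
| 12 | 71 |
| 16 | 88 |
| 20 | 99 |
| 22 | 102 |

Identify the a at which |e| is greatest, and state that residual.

a = 8, e = -6

a=6: Ŷ = 28 + 3.5·6 = 49; e = 52 − 49 = 3
a=8: Ŷ = 28 + 3.5·8 = 56; e = 50 − 56 = -6
a=12: Ŷ = 28 + 3.5·12 = 70; e = 71 − 70 = 1
a=16: Ŷ = 28 + 3.5·16 = 84; e = 88 − 84 = 4
a=20: Ŷ = 28 + 3.5·20 = 98; e = 99 − 98 = 1
a=22: Ŷ = 28 + 3.5·22 = 105; e = 102 − 105 = -3
Largest |e| is 6 at a = 8, residual -6.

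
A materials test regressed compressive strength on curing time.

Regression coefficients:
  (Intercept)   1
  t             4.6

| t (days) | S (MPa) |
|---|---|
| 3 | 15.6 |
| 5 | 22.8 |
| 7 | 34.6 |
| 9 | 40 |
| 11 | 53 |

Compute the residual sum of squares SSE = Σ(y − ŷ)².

SSE = 11.76

t=3: ŷ = 1 + 4.6·3 = 14.8; r = 15.6 − 14.8 = 0.8
t=5: ŷ = 1 + 4.6·5 = 24; r = 22.8 − 24 = -1.2
t=7: ŷ = 1 + 4.6·7 = 33.2; r = 34.6 − 33.2 = 1.4
t=9: ŷ = 1 + 4.6·9 = 42.4; r = 40 − 42.4 = -2.4
t=11: ŷ = 1 + 4.6·11 = 51.6; r = 53 − 51.6 = 1.4
SSE = 0.64 + 1.44 + 1.96 + 5.76 + 1.96 = 11.76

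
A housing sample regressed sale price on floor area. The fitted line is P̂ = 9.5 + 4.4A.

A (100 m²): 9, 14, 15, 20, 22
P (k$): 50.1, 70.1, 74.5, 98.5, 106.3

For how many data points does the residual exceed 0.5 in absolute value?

4

A=9: P̂ = 9.5 + 4.4·9 = 49.1; r = 50.1 − 49.1 = 1
A=14: P̂ = 9.5 + 4.4·14 = 71.1; r = 70.1 − 71.1 = -1
A=15: P̂ = 9.5 + 4.4·15 = 75.5; r = 74.5 − 75.5 = -1
A=20: P̂ = 9.5 + 4.4·20 = 97.5; r = 98.5 − 97.5 = 1
A=22: P̂ = 9.5 + 4.4·22 = 106.3; r = 106.3 − 106.3 = 0
|r| > 0.5: A=9 (|r|=1), A=14 (|r|=1), A=15 (|r|=1), A=20 (|r|=1) → 4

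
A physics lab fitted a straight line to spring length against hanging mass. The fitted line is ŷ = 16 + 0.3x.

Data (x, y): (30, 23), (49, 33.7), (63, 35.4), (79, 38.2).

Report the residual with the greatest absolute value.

r = 3

x=30: ŷ = 16 + 0.3·30 = 25; r = 23 − 25 = -2
x=49: ŷ = 16 + 0.3·49 = 30.7; r = 33.7 − 30.7 = 3
x=63: ŷ = 16 + 0.3·63 = 34.9; r = 35.4 − 34.9 = 0.5
x=79: ŷ = 16 + 0.3·79 = 39.7; r = 38.2 − 39.7 = -1.5
Largest |r| is 3 at x = 49, residual 3.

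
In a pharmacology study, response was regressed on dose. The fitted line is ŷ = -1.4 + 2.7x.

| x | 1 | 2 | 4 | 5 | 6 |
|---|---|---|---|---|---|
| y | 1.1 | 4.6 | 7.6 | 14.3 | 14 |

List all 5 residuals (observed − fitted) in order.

-0.2, 0.6, -1.8, 2.2, -0.8

x=1: ŷ = -1.4 + 2.7·1 = 1.3; e = 1.1 − 1.3 = -0.2
x=2: ŷ = -1.4 + 2.7·2 = 4; e = 4.6 − 4 = 0.6
x=4: ŷ = -1.4 + 2.7·4 = 9.4; e = 7.6 − 9.4 = -1.8
x=5: ŷ = -1.4 + 2.7·5 = 12.1; e = 14.3 − 12.1 = 2.2
x=6: ŷ = -1.4 + 2.7·6 = 14.8; e = 14 − 14.8 = -0.8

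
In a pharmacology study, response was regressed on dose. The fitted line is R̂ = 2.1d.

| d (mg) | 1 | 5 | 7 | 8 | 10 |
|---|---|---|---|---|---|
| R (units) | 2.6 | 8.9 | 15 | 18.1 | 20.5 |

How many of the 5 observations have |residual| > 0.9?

d=1: R̂ = 2.1·1 = 2.1; e = 2.6 − 2.1 = 0.5
d=5: R̂ = 2.1·5 = 10.5; e = 8.9 − 10.5 = -1.6
d=7: R̂ = 2.1·7 = 14.7; e = 15 − 14.7 = 0.3
d=8: R̂ = 2.1·8 = 16.8; e = 18.1 − 16.8 = 1.3
d=10: R̂ = 2.1·10 = 21; e = 20.5 − 21 = -0.5
|e| > 0.9: d=5 (|e|=1.6), d=8 (|e|=1.3) → 2

2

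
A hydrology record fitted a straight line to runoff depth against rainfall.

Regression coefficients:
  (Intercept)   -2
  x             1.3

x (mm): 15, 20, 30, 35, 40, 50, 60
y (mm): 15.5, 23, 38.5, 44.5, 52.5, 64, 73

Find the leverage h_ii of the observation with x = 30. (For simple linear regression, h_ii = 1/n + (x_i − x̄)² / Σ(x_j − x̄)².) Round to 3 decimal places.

x̄ = (15 + 20 + 30 + 35 + 40 + 50 + 60)/7 = 35.7143
Σ(x − x̄)² = 429.082 + 246.939 + 32.6531 + 0.510204 + 18.3673 + 204.082 + 589.796 = 1521.43
h = 1/7 + (-5.71429)²/1521.43 = 0.142857 + 0.0214621 = 0.164

h = 0.164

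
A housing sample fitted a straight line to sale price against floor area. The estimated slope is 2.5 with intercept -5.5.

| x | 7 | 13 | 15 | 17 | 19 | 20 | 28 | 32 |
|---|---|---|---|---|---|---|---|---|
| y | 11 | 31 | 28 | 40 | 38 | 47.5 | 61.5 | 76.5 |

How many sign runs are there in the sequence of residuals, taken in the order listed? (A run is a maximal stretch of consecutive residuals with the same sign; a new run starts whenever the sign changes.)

8 runs

x=7: ŷ = -5.5 + 2.5·7 = 12; r = 11 − 12 = -1
x=13: ŷ = -5.5 + 2.5·13 = 27; r = 31 − 27 = 4
x=15: ŷ = -5.5 + 2.5·15 = 32; r = 28 − 32 = -4
x=17: ŷ = -5.5 + 2.5·17 = 37; r = 40 − 37 = 3
x=19: ŷ = -5.5 + 2.5·19 = 42; r = 38 − 42 = -4
x=20: ŷ = -5.5 + 2.5·20 = 44.5; r = 47.5 − 44.5 = 3
x=28: ŷ = -5.5 + 2.5·28 = 64.5; r = 61.5 − 64.5 = -3
x=32: ŷ = -5.5 + 2.5·32 = 74.5; r = 76.5 − 74.5 = 2
Signs: − + − + − + − +
Runs: −×1, +×1, −×1, +×1, −×1, +×1, −×1, +×1 → 8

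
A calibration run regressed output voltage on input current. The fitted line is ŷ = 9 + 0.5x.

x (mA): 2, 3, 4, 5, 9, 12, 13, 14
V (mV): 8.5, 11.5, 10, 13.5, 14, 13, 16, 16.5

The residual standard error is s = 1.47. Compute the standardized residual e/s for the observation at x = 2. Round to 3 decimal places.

-1.020

ŷ = 9 + 0.5·2 = 10
e = 8.5 − 10 = -1.5
e/s = -1.5 / 1.47 = -1.020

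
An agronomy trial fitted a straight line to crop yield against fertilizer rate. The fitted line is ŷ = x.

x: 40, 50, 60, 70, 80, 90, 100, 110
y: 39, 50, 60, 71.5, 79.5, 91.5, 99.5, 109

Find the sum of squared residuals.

x=40: ŷ = 40 = 40; r = 39 − 40 = -1
x=50: ŷ = 50 = 50; r = 50 − 50 = 0
x=60: ŷ = 60 = 60; r = 60 − 60 = 0
x=70: ŷ = 70 = 70; r = 71.5 − 70 = 1.5
x=80: ŷ = 80 = 80; r = 79.5 − 80 = -0.5
x=90: ŷ = 90 = 90; r = 91.5 − 90 = 1.5
x=100: ŷ = 100 = 100; r = 99.5 − 100 = -0.5
x=110: ŷ = 110 = 110; r = 109 − 110 = -1
SSE = 1 + 0 + 0 + 2.25 + 0.25 + 2.25 + 0.25 + 1 = 7

SSE = 7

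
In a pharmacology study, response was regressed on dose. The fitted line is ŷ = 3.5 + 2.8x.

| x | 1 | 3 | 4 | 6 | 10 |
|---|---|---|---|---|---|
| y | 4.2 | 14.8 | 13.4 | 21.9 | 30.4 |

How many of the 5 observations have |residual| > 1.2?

4

x=1: ŷ = 3.5 + 2.8·1 = 6.3; e = 4.2 − 6.3 = -2.1
x=3: ŷ = 3.5 + 2.8·3 = 11.9; e = 14.8 − 11.9 = 2.9
x=4: ŷ = 3.5 + 2.8·4 = 14.7; e = 13.4 − 14.7 = -1.3
x=6: ŷ = 3.5 + 2.8·6 = 20.3; e = 21.9 − 20.3 = 1.6
x=10: ŷ = 3.5 + 2.8·10 = 31.5; e = 30.4 − 31.5 = -1.1
|e| > 1.2: x=1 (|e|=2.1), x=3 (|e|=2.9), x=4 (|e|=1.3), x=6 (|e|=1.6) → 4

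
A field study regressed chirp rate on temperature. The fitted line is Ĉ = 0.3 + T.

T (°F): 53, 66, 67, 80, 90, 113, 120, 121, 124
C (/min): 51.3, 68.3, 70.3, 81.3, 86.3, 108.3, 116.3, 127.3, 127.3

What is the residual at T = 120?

r = -4

Ĉ = 0.3 + 120 = 120.3
r = 116.3 − 120.3 = -4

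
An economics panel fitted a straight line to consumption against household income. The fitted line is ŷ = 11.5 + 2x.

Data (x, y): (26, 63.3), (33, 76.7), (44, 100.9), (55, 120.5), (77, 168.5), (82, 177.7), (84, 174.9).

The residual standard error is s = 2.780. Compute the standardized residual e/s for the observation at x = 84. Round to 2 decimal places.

ŷ = 11.5 + 2·84 = 179.5
e = 174.9 − 179.5 = -4.6
e/s = -4.6 / 2.780 = -1.65

-1.65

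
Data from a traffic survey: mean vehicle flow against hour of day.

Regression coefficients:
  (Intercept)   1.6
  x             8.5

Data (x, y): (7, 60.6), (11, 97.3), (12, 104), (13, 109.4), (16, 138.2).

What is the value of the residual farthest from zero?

e = -2.7

x=7: ŷ = 1.6 + 8.5·7 = 61.1; e = 60.6 − 61.1 = -0.5
x=11: ŷ = 1.6 + 8.5·11 = 95.1; e = 97.3 − 95.1 = 2.2
x=12: ŷ = 1.6 + 8.5·12 = 103.6; e = 104 − 103.6 = 0.4
x=13: ŷ = 1.6 + 8.5·13 = 112.1; e = 109.4 − 112.1 = -2.7
x=16: ŷ = 1.6 + 8.5·16 = 137.6; e = 138.2 − 137.6 = 0.6
Largest |e| is 2.7 at x = 13, residual -2.7.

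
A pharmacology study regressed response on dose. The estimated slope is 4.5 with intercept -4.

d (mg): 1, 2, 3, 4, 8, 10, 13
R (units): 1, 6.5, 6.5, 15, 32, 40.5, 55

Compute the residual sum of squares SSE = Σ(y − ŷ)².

d=1: ŷ = -4 + 4.5·1 = 0.5; e = 1 − 0.5 = 0.5
d=2: ŷ = -4 + 4.5·2 = 5; e = 6.5 − 5 = 1.5
d=3: ŷ = -4 + 4.5·3 = 9.5; e = 6.5 − 9.5 = -3
d=4: ŷ = -4 + 4.5·4 = 14; e = 15 − 14 = 1
d=8: ŷ = -4 + 4.5·8 = 32; e = 32 − 32 = 0
d=10: ŷ = -4 + 4.5·10 = 41; e = 40.5 − 41 = -0.5
d=13: ŷ = -4 + 4.5·13 = 54.5; e = 55 − 54.5 = 0.5
SSE = 0.25 + 2.25 + 9 + 1 + 0 + 0.25 + 0.25 = 13

SSE = 13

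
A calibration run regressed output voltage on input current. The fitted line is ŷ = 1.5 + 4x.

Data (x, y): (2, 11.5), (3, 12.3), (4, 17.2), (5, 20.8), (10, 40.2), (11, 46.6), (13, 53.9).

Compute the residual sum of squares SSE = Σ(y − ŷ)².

x=2: ŷ = 1.5 + 4·2 = 9.5; e = 11.5 − 9.5 = 2
x=3: ŷ = 1.5 + 4·3 = 13.5; e = 12.3 − 13.5 = -1.2
x=4: ŷ = 1.5 + 4·4 = 17.5; e = 17.2 − 17.5 = -0.3
x=5: ŷ = 1.5 + 4·5 = 21.5; e = 20.8 − 21.5 = -0.7
x=10: ŷ = 1.5 + 4·10 = 41.5; e = 40.2 − 41.5 = -1.3
x=11: ŷ = 1.5 + 4·11 = 45.5; e = 46.6 − 45.5 = 1.1
x=13: ŷ = 1.5 + 4·13 = 53.5; e = 53.9 − 53.5 = 0.4
SSE = 4 + 1.44 + 0.09 + 0.49 + 1.69 + 1.21 + 0.16 = 9.08

SSE = 9.08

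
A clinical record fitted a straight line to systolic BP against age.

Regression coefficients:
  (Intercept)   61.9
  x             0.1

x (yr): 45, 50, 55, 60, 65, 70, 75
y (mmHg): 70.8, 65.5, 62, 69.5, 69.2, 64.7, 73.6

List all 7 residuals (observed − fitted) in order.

x=45: ŷ = 61.9 + 0.1·45 = 66.4; r = 70.8 − 66.4 = 4.4
x=50: ŷ = 61.9 + 0.1·50 = 66.9; r = 65.5 − 66.9 = -1.4
x=55: ŷ = 61.9 + 0.1·55 = 67.4; r = 62 − 67.4 = -5.4
x=60: ŷ = 61.9 + 0.1·60 = 67.9; r = 69.5 − 67.9 = 1.6
x=65: ŷ = 61.9 + 0.1·65 = 68.4; r = 69.2 − 68.4 = 0.8
x=70: ŷ = 61.9 + 0.1·70 = 68.9; r = 64.7 − 68.9 = -4.2
x=75: ŷ = 61.9 + 0.1·75 = 69.4; r = 73.6 − 69.4 = 4.2

4.4, -1.4, -5.4, 1.6, 0.8, -4.2, 4.2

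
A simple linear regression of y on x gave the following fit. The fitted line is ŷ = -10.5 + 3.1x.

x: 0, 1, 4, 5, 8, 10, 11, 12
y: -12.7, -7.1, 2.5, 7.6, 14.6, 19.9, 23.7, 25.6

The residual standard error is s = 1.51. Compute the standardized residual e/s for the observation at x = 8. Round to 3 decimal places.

0.199

ŷ = -10.5 + 3.1·8 = 14.3
e = 14.6 − 14.3 = 0.3
e/s = 0.3 / 1.51 = 0.199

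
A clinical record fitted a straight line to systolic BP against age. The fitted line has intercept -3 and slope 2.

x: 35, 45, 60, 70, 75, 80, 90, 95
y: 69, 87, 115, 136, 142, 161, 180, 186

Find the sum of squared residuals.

x=35: ŷ = -3 + 2·35 = 67; e = 69 − 67 = 2
x=45: ŷ = -3 + 2·45 = 87; e = 87 − 87 = 0
x=60: ŷ = -3 + 2·60 = 117; e = 115 − 117 = -2
x=70: ŷ = -3 + 2·70 = 137; e = 136 − 137 = -1
x=75: ŷ = -3 + 2·75 = 147; e = 142 − 147 = -5
x=80: ŷ = -3 + 2·80 = 157; e = 161 − 157 = 4
x=90: ŷ = -3 + 2·90 = 177; e = 180 − 177 = 3
x=95: ŷ = -3 + 2·95 = 187; e = 186 − 187 = -1
SSE = 4 + 0 + 4 + 1 + 25 + 16 + 9 + 1 = 60

SSE = 60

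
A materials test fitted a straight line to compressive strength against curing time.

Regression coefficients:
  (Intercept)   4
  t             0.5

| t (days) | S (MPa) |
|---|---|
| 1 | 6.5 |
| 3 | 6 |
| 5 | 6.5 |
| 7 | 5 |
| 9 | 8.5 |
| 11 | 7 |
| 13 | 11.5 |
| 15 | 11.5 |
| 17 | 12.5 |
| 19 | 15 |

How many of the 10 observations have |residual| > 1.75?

3

t=1: Ŝ = 4 + 0.5·1 = 4.5; e = 6.5 − 4.5 = 2
t=3: Ŝ = 4 + 0.5·3 = 5.5; e = 6 − 5.5 = 0.5
t=5: Ŝ = 4 + 0.5·5 = 6.5; e = 6.5 − 6.5 = 0
t=7: Ŝ = 4 + 0.5·7 = 7.5; e = 5 − 7.5 = -2.5
t=9: Ŝ = 4 + 0.5·9 = 8.5; e = 8.5 − 8.5 = 0
t=11: Ŝ = 4 + 0.5·11 = 9.5; e = 7 − 9.5 = -2.5
t=13: Ŝ = 4 + 0.5·13 = 10.5; e = 11.5 − 10.5 = 1
t=15: Ŝ = 4 + 0.5·15 = 11.5; e = 11.5 − 11.5 = 0
t=17: Ŝ = 4 + 0.5·17 = 12.5; e = 12.5 − 12.5 = 0
t=19: Ŝ = 4 + 0.5·19 = 13.5; e = 15 − 13.5 = 1.5
|e| > 1.75: t=1 (|e|=2), t=7 (|e|=2.5), t=11 (|e|=2.5) → 3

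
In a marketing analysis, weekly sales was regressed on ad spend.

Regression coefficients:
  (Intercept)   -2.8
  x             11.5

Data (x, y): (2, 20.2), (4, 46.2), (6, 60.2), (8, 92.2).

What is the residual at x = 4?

ŷ = -2.8 + 11.5·4 = 43.2
e = 46.2 − 43.2 = 3

e = 3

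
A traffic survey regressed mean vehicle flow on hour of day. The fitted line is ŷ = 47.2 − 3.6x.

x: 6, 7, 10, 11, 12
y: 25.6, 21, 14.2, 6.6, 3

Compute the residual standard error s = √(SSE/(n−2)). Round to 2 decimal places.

s = 2.00

x=6: ŷ = 47.2 − 3.6·6 = 25.6; r = 25.6 − 25.6 = 0
x=7: ŷ = 47.2 − 3.6·7 = 22; r = 21 − 22 = -1
x=10: ŷ = 47.2 − 3.6·10 = 11.2; r = 14.2 − 11.2 = 3
x=11: ŷ = 47.2 − 3.6·11 = 7.6; r = 6.6 − 7.6 = -1
x=12: ŷ = 47.2 − 3.6·12 = 4; r = 3 − 4 = -1
SSE = 0 + 1 + 9 + 1 + 1 = 12
s = √(12/3) = √4 ≈ 2.00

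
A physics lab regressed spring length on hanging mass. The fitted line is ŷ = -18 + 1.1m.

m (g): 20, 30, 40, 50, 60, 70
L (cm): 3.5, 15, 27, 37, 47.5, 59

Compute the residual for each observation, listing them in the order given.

m=20: ŷ = -18 + 1.1·20 = 4; e = 3.5 − 4 = -0.5
m=30: ŷ = -18 + 1.1·30 = 15; e = 15 − 15 = 0
m=40: ŷ = -18 + 1.1·40 = 26; e = 27 − 26 = 1
m=50: ŷ = -18 + 1.1·50 = 37; e = 37 − 37 = 0
m=60: ŷ = -18 + 1.1·60 = 48; e = 47.5 − 48 = -0.5
m=70: ŷ = -18 + 1.1·70 = 59; e = 59 − 59 = 0

-0.5, 0, 1, 0, -0.5, 0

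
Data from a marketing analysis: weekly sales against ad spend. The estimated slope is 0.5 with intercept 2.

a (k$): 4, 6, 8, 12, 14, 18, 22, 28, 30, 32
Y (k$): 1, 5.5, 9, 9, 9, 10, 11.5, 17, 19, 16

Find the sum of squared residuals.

SSE = 31.5

a=4: ŷ = 2 + 0.5·4 = 4; e = 1 − 4 = -3
a=6: ŷ = 2 + 0.5·6 = 5; e = 5.5 − 5 = 0.5
a=8: ŷ = 2 + 0.5·8 = 6; e = 9 − 6 = 3
a=12: ŷ = 2 + 0.5·12 = 8; e = 9 − 8 = 1
a=14: ŷ = 2 + 0.5·14 = 9; e = 9 − 9 = 0
a=18: ŷ = 2 + 0.5·18 = 11; e = 10 − 11 = -1
a=22: ŷ = 2 + 0.5·22 = 13; e = 11.5 − 13 = -1.5
a=28: ŷ = 2 + 0.5·28 = 16; e = 17 − 16 = 1
a=30: ŷ = 2 + 0.5·30 = 17; e = 19 − 17 = 2
a=32: ŷ = 2 + 0.5·32 = 18; e = 16 − 18 = -2
SSE = 9 + 0.25 + 9 + 1 + 0 + 1 + 2.25 + 1 + 4 + 4 = 31.5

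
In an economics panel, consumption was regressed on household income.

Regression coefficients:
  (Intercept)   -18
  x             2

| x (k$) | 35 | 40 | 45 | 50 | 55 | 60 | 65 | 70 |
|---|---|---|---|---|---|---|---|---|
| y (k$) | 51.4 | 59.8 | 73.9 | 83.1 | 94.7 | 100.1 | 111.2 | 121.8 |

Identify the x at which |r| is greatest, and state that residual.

x=35: ŷ = -18 + 2·35 = 52; r = 51.4 − 52 = -0.6
x=40: ŷ = -18 + 2·40 = 62; r = 59.8 − 62 = -2.2
x=45: ŷ = -18 + 2·45 = 72; r = 73.9 − 72 = 1.9
x=50: ŷ = -18 + 2·50 = 82; r = 83.1 − 82 = 1.1
x=55: ŷ = -18 + 2·55 = 92; r = 94.7 − 92 = 2.7
x=60: ŷ = -18 + 2·60 = 102; r = 100.1 − 102 = -1.9
x=65: ŷ = -18 + 2·65 = 112; r = 111.2 − 112 = -0.8
x=70: ŷ = -18 + 2·70 = 122; r = 121.8 − 122 = -0.2
Largest |r| is 2.7 at x = 55, residual 2.7.

x = 55, r = 2.7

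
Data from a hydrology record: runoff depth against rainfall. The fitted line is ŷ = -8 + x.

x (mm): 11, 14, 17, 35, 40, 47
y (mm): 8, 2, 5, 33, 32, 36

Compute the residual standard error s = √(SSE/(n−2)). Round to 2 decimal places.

s = 5.05

x=11: ŷ = -8 + 11 = 3; e = 8 − 3 = 5
x=14: ŷ = -8 + 14 = 6; e = 2 − 6 = -4
x=17: ŷ = -8 + 17 = 9; e = 5 − 9 = -4
x=35: ŷ = -8 + 35 = 27; e = 33 − 27 = 6
x=40: ŷ = -8 + 40 = 32; e = 32 − 32 = 0
x=47: ŷ = -8 + 47 = 39; e = 36 − 39 = -3
SSE = 25 + 16 + 16 + 36 + 0 + 9 = 102
s = √(102/4) = √25.5 ≈ 5.05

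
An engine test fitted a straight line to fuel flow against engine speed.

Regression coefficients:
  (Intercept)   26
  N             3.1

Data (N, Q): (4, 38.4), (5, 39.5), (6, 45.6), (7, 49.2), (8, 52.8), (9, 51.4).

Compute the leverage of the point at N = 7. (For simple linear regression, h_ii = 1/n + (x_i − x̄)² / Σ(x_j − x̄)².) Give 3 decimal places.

h = 0.181

N̄ = (4 + 5 + 6 + 7 + 8 + 9)/6 = 6.5
Σ(N − N̄)² = 6.25 + 2.25 + 0.25 + 0.25 + 2.25 + 6.25 = 17.5
h = 1/6 + (0.5)²/17.5 = 0.166667 + 0.0142857 = 0.181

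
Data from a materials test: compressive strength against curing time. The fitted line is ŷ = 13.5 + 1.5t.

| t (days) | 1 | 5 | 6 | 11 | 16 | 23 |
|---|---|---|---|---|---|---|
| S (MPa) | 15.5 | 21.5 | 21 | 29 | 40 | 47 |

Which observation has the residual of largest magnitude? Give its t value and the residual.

t = 16, e = 2.5

t=1: ŷ = 13.5 + 1.5·1 = 15; e = 15.5 − 15 = 0.5
t=5: ŷ = 13.5 + 1.5·5 = 21; e = 21.5 − 21 = 0.5
t=6: ŷ = 13.5 + 1.5·6 = 22.5; e = 21 − 22.5 = -1.5
t=11: ŷ = 13.5 + 1.5·11 = 30; e = 29 − 30 = -1
t=16: ŷ = 13.5 + 1.5·16 = 37.5; e = 40 − 37.5 = 2.5
t=23: ŷ = 13.5 + 1.5·23 = 48; e = 47 − 48 = -1
Largest |e| is 2.5 at t = 16, residual 2.5.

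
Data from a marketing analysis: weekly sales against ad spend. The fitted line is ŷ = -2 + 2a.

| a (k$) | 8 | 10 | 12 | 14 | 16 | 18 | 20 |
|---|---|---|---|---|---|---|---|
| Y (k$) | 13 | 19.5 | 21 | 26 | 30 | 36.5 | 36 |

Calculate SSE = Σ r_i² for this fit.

a=8: ŷ = -2 + 2·8 = 14; r = 13 − 14 = -1
a=10: ŷ = -2 + 2·10 = 18; r = 19.5 − 18 = 1.5
a=12: ŷ = -2 + 2·12 = 22; r = 21 − 22 = -1
a=14: ŷ = -2 + 2·14 = 26; r = 26 − 26 = 0
a=16: ŷ = -2 + 2·16 = 30; r = 30 − 30 = 0
a=18: ŷ = -2 + 2·18 = 34; r = 36.5 − 34 = 2.5
a=20: ŷ = -2 + 2·20 = 38; r = 36 − 38 = -2
SSE = 1 + 2.25 + 1 + 0 + 0 + 6.25 + 4 = 14.5

SSE = 14.5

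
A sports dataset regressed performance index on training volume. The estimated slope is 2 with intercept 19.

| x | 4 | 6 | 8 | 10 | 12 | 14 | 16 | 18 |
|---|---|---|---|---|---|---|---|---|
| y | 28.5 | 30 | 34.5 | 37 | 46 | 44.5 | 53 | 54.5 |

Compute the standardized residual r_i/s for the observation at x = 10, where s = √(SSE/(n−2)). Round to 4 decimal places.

-0.9428

x=4: ŷ = 19 + 2·4 = 27; r = 28.5 − 27 = 1.5
x=6: ŷ = 19 + 2·6 = 31; r = 30 − 31 = -1
x=8: ŷ = 19 + 2·8 = 35; r = 34.5 − 35 = -0.5
x=10: ŷ = 19 + 2·10 = 39; r = 37 − 39 = -2
x=12: ŷ = 19 + 2·12 = 43; r = 46 − 43 = 3
x=14: ŷ = 19 + 2·14 = 47; r = 44.5 − 47 = -2.5
x=16: ŷ = 19 + 2·16 = 51; r = 53 − 51 = 2
x=18: ŷ = 19 + 2·18 = 55; r = 54.5 − 55 = -0.5
SSE = 2.25 + 1 + 0.25 + 4 + 9 + 6.25 + 4 + 0.25 = 27
s = √(27/6) = 2.12132
r/s = -2 / 2.12132 = -0.9428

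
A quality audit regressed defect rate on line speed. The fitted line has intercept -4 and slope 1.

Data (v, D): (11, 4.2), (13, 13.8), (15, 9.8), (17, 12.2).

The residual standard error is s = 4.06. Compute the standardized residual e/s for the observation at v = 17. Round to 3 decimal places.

ŷ = -4 + 17 = 13
e = 12.2 − 13 = -0.8
e/s = -0.8 / 4.06 = -0.197

-0.197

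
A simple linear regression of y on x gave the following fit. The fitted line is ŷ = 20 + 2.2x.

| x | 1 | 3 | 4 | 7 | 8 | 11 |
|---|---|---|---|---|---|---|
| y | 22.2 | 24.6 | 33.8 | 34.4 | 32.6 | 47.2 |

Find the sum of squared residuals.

SSE = 64

x=1: ŷ = 20 + 2.2·1 = 22.2; e = 22.2 − 22.2 = 0
x=3: ŷ = 20 + 2.2·3 = 26.6; e = 24.6 − 26.6 = -2
x=4: ŷ = 20 + 2.2·4 = 28.8; e = 33.8 − 28.8 = 5
x=7: ŷ = 20 + 2.2·7 = 35.4; e = 34.4 − 35.4 = -1
x=8: ŷ = 20 + 2.2·8 = 37.6; e = 32.6 − 37.6 = -5
x=11: ŷ = 20 + 2.2·11 = 44.2; e = 47.2 − 44.2 = 3
SSE = 0 + 4 + 25 + 1 + 25 + 9 = 64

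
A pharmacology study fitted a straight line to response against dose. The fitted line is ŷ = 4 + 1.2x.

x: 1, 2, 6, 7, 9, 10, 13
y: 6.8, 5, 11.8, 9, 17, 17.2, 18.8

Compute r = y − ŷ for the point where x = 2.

r = -1.4

ŷ = 4 + 1.2·2 = 6.4
r = 5 − 6.4 = -1.4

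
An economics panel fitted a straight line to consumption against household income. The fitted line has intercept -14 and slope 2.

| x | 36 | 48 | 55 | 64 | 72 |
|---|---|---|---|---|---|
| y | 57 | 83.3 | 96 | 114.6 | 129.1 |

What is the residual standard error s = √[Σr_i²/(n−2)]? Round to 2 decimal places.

s = 1.13

x=36: ŷ = -14 + 2·36 = 58; r = 57 − 58 = -1
x=48: ŷ = -14 + 2·48 = 82; r = 83.3 − 82 = 1.3
x=55: ŷ = -14 + 2·55 = 96; r = 96 − 96 = 0
x=64: ŷ = -14 + 2·64 = 114; r = 114.6 − 114 = 0.6
x=72: ŷ = -14 + 2·72 = 130; r = 129.1 − 130 = -0.9
SSE = 1 + 1.69 + 0 + 0.36 + 0.81 = 3.86
s = √(3.86/3) = √1.28667 ≈ 1.13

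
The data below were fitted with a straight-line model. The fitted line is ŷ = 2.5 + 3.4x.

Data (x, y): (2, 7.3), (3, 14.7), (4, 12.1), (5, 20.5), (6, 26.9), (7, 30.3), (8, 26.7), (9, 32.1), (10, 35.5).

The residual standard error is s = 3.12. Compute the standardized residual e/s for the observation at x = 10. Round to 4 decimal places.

-0.3205

ŷ = 2.5 + 3.4·10 = 36.5
e = 35.5 − 36.5 = -1
e/s = -1 / 3.12 = -0.3205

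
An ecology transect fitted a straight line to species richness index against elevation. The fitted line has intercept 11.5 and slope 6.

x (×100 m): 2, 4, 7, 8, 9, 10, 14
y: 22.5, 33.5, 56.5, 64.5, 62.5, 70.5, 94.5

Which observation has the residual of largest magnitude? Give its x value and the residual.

x = 8, e = 5

x=2: ŷ = 11.5 + 6·2 = 23.5; e = 22.5 − 23.5 = -1
x=4: ŷ = 11.5 + 6·4 = 35.5; e = 33.5 − 35.5 = -2
x=7: ŷ = 11.5 + 6·7 = 53.5; e = 56.5 − 53.5 = 3
x=8: ŷ = 11.5 + 6·8 = 59.5; e = 64.5 − 59.5 = 5
x=9: ŷ = 11.5 + 6·9 = 65.5; e = 62.5 − 65.5 = -3
x=10: ŷ = 11.5 + 6·10 = 71.5; e = 70.5 − 71.5 = -1
x=14: ŷ = 11.5 + 6·14 = 95.5; e = 94.5 − 95.5 = -1
Largest |e| is 5 at x = 8, residual 5.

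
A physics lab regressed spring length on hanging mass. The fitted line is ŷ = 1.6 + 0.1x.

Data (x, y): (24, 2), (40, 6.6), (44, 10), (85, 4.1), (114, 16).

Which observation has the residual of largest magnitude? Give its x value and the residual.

x = 85, r = -6

x=24: ŷ = 1.6 + 0.1·24 = 4; r = 2 − 4 = -2
x=40: ŷ = 1.6 + 0.1·40 = 5.6; r = 6.6 − 5.6 = 1
x=44: ŷ = 1.6 + 0.1·44 = 6; r = 10 − 6 = 4
x=85: ŷ = 1.6 + 0.1·85 = 10.1; r = 4.1 − 10.1 = -6
x=114: ŷ = 1.6 + 0.1·114 = 13; r = 16 − 13 = 3
Largest |r| is 6 at x = 85, residual -6.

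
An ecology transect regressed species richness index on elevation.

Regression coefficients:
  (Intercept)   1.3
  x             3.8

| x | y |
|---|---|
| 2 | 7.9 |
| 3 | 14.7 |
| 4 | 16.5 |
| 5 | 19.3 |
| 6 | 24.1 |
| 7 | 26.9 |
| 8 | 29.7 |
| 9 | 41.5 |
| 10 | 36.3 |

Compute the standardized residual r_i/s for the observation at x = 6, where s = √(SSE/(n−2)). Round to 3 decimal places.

0.000

x=2: ŷ = 1.3 + 3.8·2 = 8.9; r = 7.9 − 8.9 = -1
x=3: ŷ = 1.3 + 3.8·3 = 12.7; r = 14.7 − 12.7 = 2
x=4: ŷ = 1.3 + 3.8·4 = 16.5; r = 16.5 − 16.5 = 0
x=5: ŷ = 1.3 + 3.8·5 = 20.3; r = 19.3 − 20.3 = -1
x=6: ŷ = 1.3 + 3.8·6 = 24.1; r = 24.1 − 24.1 = 0
x=7: ŷ = 1.3 + 3.8·7 = 27.9; r = 26.9 − 27.9 = -1
x=8: ŷ = 1.3 + 3.8·8 = 31.7; r = 29.7 − 31.7 = -2
x=9: ŷ = 1.3 + 3.8·9 = 35.5; r = 41.5 − 35.5 = 6
x=10: ŷ = 1.3 + 3.8·10 = 39.3; r = 36.3 − 39.3 = -3
SSE = 1 + 4 + 0 + 1 + 0 + 1 + 4 + 36 + 9 = 56
s = √(56/7) = 2.82843
r/s = 0 / 2.82843 = 0.000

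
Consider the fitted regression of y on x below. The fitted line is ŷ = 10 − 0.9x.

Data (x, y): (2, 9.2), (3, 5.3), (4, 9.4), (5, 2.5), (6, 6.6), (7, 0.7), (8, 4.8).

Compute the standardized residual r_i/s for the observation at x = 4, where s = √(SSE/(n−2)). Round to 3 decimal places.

x=2: ŷ = 10 − 0.9·2 = 8.2; r = 9.2 − 8.2 = 1
x=3: ŷ = 10 − 0.9·3 = 7.3; r = 5.3 − 7.3 = -2
x=4: ŷ = 10 − 0.9·4 = 6.4; r = 9.4 − 6.4 = 3
x=5: ŷ = 10 − 0.9·5 = 5.5; r = 2.5 − 5.5 = -3
x=6: ŷ = 10 − 0.9·6 = 4.6; r = 6.6 − 4.6 = 2
x=7: ŷ = 10 − 0.9·7 = 3.7; r = 0.7 − 3.7 = -3
x=8: ŷ = 10 − 0.9·8 = 2.8; r = 4.8 − 2.8 = 2
SSE = 1 + 4 + 9 + 9 + 4 + 9 + 4 = 40
s = √(40/5) = 2.82843
r/s = 3 / 2.82843 = 1.061

1.061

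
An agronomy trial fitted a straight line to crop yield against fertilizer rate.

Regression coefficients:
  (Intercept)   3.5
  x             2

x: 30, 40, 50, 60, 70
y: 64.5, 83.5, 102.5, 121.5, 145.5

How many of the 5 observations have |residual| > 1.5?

x=30: ŷ = 3.5 + 2·30 = 63.5; r = 64.5 − 63.5 = 1
x=40: ŷ = 3.5 + 2·40 = 83.5; r = 83.5 − 83.5 = 0
x=50: ŷ = 3.5 + 2·50 = 103.5; r = 102.5 − 103.5 = -1
x=60: ŷ = 3.5 + 2·60 = 123.5; r = 121.5 − 123.5 = -2
x=70: ŷ = 3.5 + 2·70 = 143.5; r = 145.5 − 143.5 = 2
|r| > 1.5: x=60 (|r|=2), x=70 (|r|=2) → 2

2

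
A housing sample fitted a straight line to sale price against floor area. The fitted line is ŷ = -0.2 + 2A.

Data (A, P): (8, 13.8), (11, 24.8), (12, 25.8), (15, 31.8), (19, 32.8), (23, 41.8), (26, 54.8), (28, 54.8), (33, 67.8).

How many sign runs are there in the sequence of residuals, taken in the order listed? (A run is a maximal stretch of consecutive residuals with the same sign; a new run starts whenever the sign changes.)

A=8: ŷ = -0.2 + 2·8 = 15.8; r = 13.8 − 15.8 = -2
A=11: ŷ = -0.2 + 2·11 = 21.8; r = 24.8 − 21.8 = 3
A=12: ŷ = -0.2 + 2·12 = 23.8; r = 25.8 − 23.8 = 2
A=15: ŷ = -0.2 + 2·15 = 29.8; r = 31.8 − 29.8 = 2
A=19: ŷ = -0.2 + 2·19 = 37.8; r = 32.8 − 37.8 = -5
A=23: ŷ = -0.2 + 2·23 = 45.8; r = 41.8 − 45.8 = -4
A=26: ŷ = -0.2 + 2·26 = 51.8; r = 54.8 − 51.8 = 3
A=28: ŷ = -0.2 + 2·28 = 55.8; r = 54.8 − 55.8 = -1
A=33: ŷ = -0.2 + 2·33 = 65.8; r = 67.8 − 65.8 = 2
Signs: − + + + − − + − +
Runs: −×1, +×3, −×2, +×1, −×1, +×1 → 6

6 runs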